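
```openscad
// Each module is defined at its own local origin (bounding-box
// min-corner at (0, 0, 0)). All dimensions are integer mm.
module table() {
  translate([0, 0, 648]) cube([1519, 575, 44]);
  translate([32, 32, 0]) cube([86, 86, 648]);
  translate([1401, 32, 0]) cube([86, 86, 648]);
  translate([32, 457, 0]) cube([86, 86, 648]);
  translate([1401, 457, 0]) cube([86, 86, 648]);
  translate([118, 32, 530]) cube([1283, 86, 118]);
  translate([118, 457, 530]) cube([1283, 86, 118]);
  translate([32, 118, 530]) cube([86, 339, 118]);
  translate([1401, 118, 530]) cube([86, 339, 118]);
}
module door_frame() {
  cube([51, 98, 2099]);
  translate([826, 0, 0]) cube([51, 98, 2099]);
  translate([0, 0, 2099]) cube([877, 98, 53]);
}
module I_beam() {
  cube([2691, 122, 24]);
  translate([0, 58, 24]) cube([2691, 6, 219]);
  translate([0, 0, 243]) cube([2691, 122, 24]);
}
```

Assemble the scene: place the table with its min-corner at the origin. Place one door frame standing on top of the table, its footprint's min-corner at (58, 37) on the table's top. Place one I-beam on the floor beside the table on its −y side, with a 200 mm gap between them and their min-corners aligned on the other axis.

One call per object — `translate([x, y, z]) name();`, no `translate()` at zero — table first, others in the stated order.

table();
translate([58, 37, 692]) door_frame();
translate([0, -322, 0]) I_beam();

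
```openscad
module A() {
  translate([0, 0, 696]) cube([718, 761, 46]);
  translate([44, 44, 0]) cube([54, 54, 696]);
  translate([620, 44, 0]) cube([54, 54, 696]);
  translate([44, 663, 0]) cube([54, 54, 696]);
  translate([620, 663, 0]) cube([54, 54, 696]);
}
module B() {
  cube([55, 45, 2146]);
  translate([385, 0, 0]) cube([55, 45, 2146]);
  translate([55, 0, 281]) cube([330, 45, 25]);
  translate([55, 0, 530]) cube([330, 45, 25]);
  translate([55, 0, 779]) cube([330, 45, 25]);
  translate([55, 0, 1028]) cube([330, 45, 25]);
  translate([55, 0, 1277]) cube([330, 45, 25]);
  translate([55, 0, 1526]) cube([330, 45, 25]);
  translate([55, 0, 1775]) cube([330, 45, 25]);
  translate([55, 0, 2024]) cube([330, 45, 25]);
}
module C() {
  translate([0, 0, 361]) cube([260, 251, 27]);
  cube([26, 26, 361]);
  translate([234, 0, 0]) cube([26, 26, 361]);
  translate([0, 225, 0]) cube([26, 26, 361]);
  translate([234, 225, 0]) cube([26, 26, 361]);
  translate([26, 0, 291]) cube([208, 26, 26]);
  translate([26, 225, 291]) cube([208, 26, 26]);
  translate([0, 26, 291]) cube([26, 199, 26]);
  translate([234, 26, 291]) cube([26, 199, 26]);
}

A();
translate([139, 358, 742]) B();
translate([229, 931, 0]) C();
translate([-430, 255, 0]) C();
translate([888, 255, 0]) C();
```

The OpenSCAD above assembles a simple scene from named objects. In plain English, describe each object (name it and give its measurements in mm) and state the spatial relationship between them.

A is a rectangular dining table. The top is 718×761×46 mm with its upper surface at z = 742 mm. It stands on four 54×54 mm square legs, each inset 44 mm from the nearest pair of top edges, running from the floor to the underside of the top.

B is a wooden ladder with two side rails of 55×45 mm section and 2146 mm height, set 440 mm apart overall. Between them run 8 rectangular rungs (45 mm deep, 25 mm thick), front faces flush with the rails' −y face. The bottom of the first rung is 281 mm above the floor and each subsequent rung is 249 mm higher than the one below.

C is a simple wooden stool: a rectangular seat 260 mm (x) by 251 mm (y), 27 mm thick, top face at z = 388 mm, on four square legs, each 26×26 mm in cross-section. The legs rest on z = 0, each flush with a corner of the seat. Four stretchers, 26 mm wide and 26 mm tall, connect adjacent legs with their undersides at z = 291 mm, each running between the inner faces of the legs it joins and aligned with the legs' outer faces on the other axis.

The ladder is on top of the table, centred. Three stools sit around the table at the +y, −x, +x sides.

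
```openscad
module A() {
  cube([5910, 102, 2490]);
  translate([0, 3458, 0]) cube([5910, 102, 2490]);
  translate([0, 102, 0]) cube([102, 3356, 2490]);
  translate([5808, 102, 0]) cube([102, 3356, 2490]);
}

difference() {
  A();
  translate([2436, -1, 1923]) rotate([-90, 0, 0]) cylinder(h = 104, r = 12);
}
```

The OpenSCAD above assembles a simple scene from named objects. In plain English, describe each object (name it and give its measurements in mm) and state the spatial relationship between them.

A is the wall frame of a small rectangular building: four walls, each 2490 mm tall and 102 mm thick, enclosing a footprint 5910 mm (x) by 3560 mm (y) outside-to-outside, with no floor or roof. The front and back walls (the −y and +y sides) span the full width; the two side walls fit between them.

The house frame has a circular hole of radius 12 mm through its front wall, centred at (x = 2436, z = 1923).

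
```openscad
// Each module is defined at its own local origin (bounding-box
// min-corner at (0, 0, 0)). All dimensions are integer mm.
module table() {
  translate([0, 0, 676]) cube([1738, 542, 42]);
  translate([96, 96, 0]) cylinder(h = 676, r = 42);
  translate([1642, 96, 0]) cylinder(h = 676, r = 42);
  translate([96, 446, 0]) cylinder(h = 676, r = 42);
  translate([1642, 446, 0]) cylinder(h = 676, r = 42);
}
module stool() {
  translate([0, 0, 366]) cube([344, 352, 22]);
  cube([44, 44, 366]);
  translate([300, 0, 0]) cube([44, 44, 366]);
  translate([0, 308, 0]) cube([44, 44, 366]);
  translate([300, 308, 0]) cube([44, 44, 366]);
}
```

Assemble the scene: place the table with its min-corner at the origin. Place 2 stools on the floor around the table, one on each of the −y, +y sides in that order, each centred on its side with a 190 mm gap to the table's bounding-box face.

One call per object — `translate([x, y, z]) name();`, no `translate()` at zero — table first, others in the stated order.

table();
translate([697, -542, 0]) stool();
translate([697, 732, 0]) stool();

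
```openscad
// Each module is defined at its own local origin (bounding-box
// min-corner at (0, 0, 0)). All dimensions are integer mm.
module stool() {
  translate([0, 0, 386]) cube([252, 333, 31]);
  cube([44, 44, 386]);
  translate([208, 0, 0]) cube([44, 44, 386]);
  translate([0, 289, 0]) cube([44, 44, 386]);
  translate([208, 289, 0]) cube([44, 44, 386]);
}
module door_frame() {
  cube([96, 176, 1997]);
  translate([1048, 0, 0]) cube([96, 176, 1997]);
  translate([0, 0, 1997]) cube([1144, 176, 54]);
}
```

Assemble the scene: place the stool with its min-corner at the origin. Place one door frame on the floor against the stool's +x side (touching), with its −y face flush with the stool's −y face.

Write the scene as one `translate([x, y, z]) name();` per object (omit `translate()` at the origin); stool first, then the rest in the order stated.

stool();
translate([252, 0, 0]) door_frame();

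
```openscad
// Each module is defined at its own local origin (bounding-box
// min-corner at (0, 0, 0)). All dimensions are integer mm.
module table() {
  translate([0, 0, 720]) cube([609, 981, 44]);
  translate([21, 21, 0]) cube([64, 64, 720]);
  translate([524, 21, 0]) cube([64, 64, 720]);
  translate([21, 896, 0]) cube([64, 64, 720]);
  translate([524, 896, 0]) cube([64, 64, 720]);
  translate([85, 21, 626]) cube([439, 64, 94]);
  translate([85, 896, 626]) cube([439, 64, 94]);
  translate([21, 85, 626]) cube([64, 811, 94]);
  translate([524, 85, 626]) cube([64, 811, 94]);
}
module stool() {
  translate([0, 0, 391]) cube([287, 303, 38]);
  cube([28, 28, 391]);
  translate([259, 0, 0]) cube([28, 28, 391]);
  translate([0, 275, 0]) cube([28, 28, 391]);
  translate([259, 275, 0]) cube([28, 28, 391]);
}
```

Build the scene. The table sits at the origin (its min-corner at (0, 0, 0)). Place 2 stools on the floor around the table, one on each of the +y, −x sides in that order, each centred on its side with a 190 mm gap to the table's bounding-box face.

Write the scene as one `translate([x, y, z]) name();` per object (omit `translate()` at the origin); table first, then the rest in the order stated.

table();
translate([161, 1171, 0]) stool();
translate([-477, 339, 0]) stool();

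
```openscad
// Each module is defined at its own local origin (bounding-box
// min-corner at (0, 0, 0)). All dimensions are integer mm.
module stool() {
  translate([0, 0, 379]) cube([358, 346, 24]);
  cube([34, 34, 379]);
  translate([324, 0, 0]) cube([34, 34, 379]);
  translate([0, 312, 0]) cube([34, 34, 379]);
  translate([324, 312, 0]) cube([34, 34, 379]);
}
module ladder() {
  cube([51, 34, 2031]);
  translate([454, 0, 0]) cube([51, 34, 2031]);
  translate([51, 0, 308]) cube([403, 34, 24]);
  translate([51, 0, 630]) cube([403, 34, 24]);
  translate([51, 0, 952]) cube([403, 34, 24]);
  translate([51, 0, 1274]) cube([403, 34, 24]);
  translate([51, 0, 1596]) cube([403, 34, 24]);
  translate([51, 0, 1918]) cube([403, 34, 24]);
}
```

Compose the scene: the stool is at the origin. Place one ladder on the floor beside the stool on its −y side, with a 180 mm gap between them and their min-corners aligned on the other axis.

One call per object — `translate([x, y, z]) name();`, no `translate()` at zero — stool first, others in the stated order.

stool();
translate([0, -214, 0]) ladder();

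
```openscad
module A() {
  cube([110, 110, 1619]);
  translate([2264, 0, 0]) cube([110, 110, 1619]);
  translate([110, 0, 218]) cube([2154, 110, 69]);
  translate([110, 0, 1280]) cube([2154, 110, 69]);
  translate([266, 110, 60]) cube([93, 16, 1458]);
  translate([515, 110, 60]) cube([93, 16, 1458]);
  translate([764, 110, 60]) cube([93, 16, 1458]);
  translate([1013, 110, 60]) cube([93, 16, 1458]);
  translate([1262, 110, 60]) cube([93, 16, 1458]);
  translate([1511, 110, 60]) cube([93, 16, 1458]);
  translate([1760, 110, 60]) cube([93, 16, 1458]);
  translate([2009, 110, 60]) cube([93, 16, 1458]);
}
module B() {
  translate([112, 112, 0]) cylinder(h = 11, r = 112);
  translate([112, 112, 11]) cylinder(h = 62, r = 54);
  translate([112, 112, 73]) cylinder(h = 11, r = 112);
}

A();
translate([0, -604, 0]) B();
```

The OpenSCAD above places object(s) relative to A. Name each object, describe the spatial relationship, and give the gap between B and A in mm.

A is a fence section. B is a spool. The spool is on the floor beside the fence section on its −y side. The gap between the spool and the fence section is 380 mm.

The spool's nearest face is 380 mm from the fence section's −y face.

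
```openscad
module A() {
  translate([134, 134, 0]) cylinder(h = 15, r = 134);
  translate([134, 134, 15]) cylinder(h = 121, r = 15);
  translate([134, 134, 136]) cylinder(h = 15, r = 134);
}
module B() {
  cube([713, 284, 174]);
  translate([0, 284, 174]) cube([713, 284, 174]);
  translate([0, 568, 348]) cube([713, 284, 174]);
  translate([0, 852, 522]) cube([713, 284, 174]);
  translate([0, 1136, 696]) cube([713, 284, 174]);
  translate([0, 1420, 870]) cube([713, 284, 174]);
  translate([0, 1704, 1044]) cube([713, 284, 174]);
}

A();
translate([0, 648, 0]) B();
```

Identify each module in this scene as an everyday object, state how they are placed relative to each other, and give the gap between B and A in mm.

The staircase's nearest face is 380 mm from the spool's +y face.

A is a spool. B is a staircase. The staircase is on the floor beside the spool on its +y side. The gap between the staircase and the spool is 380 mm.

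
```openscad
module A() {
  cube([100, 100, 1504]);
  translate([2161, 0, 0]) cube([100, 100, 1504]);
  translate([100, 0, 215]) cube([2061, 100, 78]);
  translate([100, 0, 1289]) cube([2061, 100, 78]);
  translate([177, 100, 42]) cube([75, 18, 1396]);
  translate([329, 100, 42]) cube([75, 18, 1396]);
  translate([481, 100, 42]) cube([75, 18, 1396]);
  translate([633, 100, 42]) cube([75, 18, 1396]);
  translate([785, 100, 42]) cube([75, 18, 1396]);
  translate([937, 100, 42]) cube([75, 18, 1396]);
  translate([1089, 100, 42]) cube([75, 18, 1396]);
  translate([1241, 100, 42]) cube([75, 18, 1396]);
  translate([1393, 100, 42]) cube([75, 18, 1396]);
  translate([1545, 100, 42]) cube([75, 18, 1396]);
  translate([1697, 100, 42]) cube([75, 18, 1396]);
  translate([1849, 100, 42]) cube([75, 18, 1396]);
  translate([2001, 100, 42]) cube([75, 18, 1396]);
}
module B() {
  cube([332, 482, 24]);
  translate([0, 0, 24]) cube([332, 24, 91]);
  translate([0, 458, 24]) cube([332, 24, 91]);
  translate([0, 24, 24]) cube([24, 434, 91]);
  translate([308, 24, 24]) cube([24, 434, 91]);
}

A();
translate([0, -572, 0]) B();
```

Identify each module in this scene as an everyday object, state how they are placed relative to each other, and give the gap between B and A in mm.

The open box's nearest face is 90 mm from the fence section's −y face.

A is a fence section. B is an open box. The open box is on the floor beside the fence section on its −y side. The gap between the open box and the fence section is 90 mm.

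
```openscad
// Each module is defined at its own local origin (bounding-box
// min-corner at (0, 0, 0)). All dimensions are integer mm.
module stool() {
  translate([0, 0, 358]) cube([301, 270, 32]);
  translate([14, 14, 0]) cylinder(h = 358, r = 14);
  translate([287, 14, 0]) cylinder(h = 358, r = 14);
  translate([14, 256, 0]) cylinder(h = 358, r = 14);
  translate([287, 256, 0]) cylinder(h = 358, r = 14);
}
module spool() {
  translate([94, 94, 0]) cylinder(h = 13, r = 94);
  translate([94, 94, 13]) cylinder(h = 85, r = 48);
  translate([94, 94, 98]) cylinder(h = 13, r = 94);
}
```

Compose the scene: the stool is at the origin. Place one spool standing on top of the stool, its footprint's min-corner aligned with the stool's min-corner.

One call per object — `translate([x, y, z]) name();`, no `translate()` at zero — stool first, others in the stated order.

stool();
translate([0, 0, 390]) spool();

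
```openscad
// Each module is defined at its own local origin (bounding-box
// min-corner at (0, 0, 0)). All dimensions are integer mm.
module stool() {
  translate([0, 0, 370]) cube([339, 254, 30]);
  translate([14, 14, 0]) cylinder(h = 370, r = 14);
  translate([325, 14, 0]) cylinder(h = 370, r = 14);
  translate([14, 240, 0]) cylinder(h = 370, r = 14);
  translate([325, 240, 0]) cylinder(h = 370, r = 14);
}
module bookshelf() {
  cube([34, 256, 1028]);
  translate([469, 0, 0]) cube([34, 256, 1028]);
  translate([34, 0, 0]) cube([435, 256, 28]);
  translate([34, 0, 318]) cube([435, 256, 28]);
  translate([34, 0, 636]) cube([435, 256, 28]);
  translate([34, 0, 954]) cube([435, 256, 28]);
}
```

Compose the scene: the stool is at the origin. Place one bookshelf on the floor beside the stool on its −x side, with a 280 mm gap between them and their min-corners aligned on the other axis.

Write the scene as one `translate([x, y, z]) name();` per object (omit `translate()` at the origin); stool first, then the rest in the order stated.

stool();
translate([-783, 0, 0]) bookshelf();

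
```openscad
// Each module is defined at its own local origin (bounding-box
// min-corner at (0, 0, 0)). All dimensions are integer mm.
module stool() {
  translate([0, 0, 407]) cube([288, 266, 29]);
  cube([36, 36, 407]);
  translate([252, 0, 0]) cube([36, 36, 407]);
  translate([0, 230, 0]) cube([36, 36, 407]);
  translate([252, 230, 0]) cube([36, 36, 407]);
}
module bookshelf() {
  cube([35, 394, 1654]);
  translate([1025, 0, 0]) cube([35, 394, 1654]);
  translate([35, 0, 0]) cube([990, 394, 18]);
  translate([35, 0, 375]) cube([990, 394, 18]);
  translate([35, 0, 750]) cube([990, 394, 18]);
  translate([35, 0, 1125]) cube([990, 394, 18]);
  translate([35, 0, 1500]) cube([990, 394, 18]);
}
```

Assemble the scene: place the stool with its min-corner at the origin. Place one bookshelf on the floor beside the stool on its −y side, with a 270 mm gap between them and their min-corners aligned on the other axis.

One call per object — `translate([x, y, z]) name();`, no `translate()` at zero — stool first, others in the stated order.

stool();
translate([0, -664, 0]) bookshelf();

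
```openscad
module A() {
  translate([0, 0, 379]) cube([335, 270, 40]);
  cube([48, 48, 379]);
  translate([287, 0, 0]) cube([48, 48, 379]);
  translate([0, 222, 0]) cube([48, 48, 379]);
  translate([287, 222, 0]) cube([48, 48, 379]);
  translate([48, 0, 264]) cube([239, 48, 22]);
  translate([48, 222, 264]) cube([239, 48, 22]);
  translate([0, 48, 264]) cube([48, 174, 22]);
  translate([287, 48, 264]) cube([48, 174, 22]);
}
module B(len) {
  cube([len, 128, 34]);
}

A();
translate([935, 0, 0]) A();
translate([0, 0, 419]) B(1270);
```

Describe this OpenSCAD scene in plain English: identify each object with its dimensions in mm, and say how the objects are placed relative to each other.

A is a four-legged stool. The seat is a 335×270×40 mm slab whose top surface is at z = 419 mm; four square legs, each 48×48 mm in cross-section, run from the floor (z = 0) to the underside of the seat, each flush with a corner of the seat. Four stretchers, 48 mm wide and 22 mm tall, connect adjacent legs with their undersides at z = 264 mm, each running between the inner faces of the legs it joins and aligned with the legs' outer faces on the other axis.

B is a rectangular beam 1270 mm long (x), 128 mm deep (y), 34 mm thick (z).

The beam spans the tops of two stools placed 600 mm apart, resting at z = 419 mm.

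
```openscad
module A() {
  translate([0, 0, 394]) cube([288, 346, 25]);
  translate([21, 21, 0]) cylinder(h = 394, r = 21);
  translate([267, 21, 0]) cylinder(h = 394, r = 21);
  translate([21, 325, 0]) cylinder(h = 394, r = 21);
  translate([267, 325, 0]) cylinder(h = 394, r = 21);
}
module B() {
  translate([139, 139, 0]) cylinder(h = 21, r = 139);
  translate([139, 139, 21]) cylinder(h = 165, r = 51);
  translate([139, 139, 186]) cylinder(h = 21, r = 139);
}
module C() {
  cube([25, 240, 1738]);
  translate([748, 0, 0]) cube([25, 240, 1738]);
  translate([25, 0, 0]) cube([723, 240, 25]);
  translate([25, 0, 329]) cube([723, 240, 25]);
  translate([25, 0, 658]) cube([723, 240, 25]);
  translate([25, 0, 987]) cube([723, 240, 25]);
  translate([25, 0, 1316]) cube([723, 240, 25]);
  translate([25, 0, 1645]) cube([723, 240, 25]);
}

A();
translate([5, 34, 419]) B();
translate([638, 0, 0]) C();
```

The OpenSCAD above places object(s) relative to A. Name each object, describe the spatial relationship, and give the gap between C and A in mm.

A is a stool. B is a spool. C is a bookshelf. The spool is on top of the stool, centred. The bookshelf is on the floor beside the stool on its +x side. The gap between the bookshelf and the stool is 350 mm.

The bookshelf's nearest face is 350 mm from the stool's +x face.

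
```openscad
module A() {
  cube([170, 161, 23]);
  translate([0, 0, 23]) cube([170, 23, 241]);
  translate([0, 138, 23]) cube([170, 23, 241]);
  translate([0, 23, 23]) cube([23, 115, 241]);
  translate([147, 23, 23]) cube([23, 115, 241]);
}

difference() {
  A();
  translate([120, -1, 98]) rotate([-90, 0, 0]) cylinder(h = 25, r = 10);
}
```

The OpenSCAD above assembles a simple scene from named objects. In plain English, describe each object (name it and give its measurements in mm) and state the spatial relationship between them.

A is an open-topped rectangular box: outside dimensions 170×161×264 mm, with a uniform wall and base thickness of 23 mm. The base is a full 170×161 slab on the floor; four walls sit on top of the base. The front and back walls (the −y and +y sides) span the full width; the two side walls fit between them.

The open box has a circular hole of radius 10 mm through its front wall, centred at (x = 120, z = 98).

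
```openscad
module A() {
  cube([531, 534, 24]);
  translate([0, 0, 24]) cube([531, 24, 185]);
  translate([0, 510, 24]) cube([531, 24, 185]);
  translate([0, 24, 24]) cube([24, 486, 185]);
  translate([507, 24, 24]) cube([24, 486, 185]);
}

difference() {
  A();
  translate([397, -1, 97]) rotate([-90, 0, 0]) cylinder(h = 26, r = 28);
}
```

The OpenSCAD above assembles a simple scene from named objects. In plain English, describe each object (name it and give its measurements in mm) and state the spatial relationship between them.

A is an open-topped rectangular box: outside dimensions 531×534×209 mm, with a uniform wall and base thickness of 24 mm. The base is a full 531×534 slab on the floor; four walls sit on top of the base. The front and back walls (the −y and +y sides) span the full width; the two side walls fit between them.

The open box has a circular hole of radius 28 mm through its front wall, centred at (x = 397, z = 97).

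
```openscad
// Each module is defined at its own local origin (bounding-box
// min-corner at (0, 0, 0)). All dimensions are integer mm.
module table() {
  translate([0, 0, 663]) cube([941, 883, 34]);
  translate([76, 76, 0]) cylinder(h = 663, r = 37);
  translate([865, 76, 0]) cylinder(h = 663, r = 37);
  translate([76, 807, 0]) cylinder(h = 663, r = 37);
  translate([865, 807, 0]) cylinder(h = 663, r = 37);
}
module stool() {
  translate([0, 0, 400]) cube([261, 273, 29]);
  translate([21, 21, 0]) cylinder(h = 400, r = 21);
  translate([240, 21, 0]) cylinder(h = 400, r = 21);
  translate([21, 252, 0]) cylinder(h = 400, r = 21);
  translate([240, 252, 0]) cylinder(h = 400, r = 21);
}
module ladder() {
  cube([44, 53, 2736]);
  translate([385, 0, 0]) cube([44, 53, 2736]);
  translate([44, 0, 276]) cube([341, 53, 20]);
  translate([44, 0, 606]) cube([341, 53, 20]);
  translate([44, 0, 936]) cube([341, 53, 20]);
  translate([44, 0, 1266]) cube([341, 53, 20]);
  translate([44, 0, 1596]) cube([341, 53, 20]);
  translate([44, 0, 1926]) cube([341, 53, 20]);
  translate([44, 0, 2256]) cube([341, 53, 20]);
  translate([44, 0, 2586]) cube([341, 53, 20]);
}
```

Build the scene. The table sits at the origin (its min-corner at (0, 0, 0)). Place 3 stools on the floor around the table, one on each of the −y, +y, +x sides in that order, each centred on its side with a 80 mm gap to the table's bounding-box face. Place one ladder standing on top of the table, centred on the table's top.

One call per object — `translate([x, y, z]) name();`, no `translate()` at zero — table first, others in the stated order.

table();
translate([340, -353, 0]) stool();
translate([340, 963, 0]) stool();
translate([1021, 305, 0]) stool();
translate([256, 415, 697]) ladder();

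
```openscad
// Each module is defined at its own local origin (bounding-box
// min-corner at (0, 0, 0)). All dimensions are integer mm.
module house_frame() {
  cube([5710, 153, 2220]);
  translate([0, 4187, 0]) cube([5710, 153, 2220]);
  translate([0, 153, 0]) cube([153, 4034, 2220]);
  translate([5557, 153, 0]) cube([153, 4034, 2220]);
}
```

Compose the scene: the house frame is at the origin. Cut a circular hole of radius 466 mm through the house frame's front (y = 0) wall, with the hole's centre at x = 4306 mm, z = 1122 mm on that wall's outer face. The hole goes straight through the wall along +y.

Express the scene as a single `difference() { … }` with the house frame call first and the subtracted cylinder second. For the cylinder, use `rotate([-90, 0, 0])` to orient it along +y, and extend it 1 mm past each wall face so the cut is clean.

difference() {
  house_frame();
  translate([4306, -1, 1122]) rotate([-90, 0, 0]) cylinder(h = 155, r = 466);
}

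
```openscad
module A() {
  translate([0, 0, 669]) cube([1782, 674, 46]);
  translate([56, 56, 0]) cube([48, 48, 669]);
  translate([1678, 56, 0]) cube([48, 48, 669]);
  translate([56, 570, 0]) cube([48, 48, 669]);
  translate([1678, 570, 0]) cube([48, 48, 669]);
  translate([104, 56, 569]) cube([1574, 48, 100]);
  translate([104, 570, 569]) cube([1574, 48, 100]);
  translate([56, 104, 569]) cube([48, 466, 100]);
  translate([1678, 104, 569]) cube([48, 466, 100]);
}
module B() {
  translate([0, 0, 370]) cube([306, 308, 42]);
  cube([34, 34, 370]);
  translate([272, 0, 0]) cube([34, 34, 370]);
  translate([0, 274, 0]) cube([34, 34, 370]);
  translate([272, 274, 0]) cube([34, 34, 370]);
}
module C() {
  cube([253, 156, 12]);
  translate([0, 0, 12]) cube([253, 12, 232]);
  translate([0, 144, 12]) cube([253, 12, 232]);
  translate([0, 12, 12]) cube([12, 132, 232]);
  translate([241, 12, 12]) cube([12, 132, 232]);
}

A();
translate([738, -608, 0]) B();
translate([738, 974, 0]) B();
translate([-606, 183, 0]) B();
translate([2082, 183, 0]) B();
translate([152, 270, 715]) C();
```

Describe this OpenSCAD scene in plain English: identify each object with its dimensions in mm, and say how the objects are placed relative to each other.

A is a table with a 1782×674 mm rectangular top, 46 mm thick, top surface at z = 715 mm, supported by four 48×48 mm square legs, each inset 56 mm from the nearest pair of top edges, running from the floor. Four apron rails, 48 mm thick and 100 mm tall, run between adjacent legs with their top edges flush with the underside of the top and their outer faces flush with the legs' outer faces.

B is a four-legged stool. The seat is a 306×308×42 mm slab whose top surface is at z = 412 mm; four square legs, each 34×34 mm in cross-section, run from the floor (z = 0) to the underside of the seat, each flush with a corner of the seat.

C is an open-topped rectangular box: outside dimensions 253×156×244 mm, with a uniform wall and base thickness of 12 mm. The base is a full 253×156 slab on the floor; four walls sit on top of the base. The front and back walls (the −y and +y sides) span the full width; the two side walls fit between them.

Four stools sit around the table at the −y, +y, −x, +x sides. The open box is on top of the table.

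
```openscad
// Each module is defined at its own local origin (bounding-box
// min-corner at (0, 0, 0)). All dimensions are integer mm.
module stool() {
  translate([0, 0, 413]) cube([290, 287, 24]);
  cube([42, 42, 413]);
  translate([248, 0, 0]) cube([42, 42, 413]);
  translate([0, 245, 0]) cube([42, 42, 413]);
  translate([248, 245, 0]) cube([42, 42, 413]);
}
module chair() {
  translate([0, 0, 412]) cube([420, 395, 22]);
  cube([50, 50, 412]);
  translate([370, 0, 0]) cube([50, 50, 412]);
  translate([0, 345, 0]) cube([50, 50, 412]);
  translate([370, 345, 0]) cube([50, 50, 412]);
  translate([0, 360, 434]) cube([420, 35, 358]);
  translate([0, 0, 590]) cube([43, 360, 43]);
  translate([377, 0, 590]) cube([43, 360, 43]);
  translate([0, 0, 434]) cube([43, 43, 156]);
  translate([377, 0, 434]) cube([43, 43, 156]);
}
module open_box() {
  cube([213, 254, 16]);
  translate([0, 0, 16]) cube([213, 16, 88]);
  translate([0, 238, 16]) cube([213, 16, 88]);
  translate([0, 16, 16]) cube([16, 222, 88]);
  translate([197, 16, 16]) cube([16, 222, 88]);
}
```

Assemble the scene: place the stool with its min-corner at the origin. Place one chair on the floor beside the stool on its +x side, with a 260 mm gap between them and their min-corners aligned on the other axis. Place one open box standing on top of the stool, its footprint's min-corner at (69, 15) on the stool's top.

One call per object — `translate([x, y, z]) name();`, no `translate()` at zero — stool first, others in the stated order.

stool();
translate([550, 0, 0]) chair();
translate([69, 15, 437]) open_box();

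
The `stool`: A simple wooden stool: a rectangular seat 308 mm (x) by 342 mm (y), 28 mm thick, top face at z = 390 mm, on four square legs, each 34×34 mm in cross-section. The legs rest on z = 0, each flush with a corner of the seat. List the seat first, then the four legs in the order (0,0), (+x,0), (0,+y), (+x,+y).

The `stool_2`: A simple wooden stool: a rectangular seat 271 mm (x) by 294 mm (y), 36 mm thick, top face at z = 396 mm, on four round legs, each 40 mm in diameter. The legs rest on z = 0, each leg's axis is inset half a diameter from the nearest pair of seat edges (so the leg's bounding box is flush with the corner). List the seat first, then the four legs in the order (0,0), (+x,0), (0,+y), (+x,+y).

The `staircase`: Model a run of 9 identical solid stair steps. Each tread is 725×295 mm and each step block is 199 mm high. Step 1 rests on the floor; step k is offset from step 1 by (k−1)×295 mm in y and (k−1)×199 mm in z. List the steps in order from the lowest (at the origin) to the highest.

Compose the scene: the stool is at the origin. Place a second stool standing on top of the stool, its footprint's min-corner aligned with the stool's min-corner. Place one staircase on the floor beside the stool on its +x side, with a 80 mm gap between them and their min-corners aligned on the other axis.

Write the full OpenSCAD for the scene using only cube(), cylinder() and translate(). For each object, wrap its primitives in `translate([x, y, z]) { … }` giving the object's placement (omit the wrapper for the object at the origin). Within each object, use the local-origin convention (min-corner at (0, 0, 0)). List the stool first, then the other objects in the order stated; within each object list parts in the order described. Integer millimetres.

translate([0, 0, 362]) cube([308, 342, 28]);
cube([34, 34, 362]);
translate([274, 0, 0]) cube([34, 34, 362]);
translate([0, 308, 0]) cube([34, 34, 362]);
translate([274, 308, 0]) cube([34, 34, 362]);
translate([0, 0, 390]) {
  translate([0, 0, 360]) cube([271, 294, 36]);
  translate([20, 20, 0]) cylinder(h = 360, r = 20);
  translate([251, 20, 0]) cylinder(h = 360, r = 20);
  translate([20, 274, 0]) cylinder(h = 360, r = 20);
  translate([251, 274, 0]) cylinder(h = 360, r = 20);
}
translate([388, 0, 0]) {
  cube([725, 295, 199]);
  translate([0, 295, 199]) cube([725, 295, 199]);
  translate([0, 590, 398]) cube([725, 295, 199]);
  translate([0, 885, 597]) cube([725, 295, 199]);
  translate([0, 1180, 796]) cube([725, 295, 199]);
  translate([0, 1475, 995]) cube([725, 295, 199]);
  translate([0, 1770, 1194]) cube([725, 295, 199]);
  translate([0, 2065, 1393]) cube([725, 295, 199]);
  translate([0, 2360, 1592]) cube([725, 295, 199]);
}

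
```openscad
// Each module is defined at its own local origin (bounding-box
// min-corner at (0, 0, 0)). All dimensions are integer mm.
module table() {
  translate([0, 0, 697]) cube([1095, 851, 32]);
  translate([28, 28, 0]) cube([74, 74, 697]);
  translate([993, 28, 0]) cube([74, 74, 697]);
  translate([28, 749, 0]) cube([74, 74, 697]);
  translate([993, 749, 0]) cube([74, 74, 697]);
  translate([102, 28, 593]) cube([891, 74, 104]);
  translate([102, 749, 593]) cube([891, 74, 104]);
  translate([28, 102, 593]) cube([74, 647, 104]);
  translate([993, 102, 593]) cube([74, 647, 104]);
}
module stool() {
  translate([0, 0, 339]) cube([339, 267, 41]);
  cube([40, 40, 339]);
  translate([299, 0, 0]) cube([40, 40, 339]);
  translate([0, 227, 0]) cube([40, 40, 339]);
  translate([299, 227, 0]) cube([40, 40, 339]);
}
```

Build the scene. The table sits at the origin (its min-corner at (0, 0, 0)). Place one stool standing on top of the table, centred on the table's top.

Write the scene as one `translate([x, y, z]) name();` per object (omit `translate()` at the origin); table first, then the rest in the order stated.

table();
translate([378, 292, 729]) stool();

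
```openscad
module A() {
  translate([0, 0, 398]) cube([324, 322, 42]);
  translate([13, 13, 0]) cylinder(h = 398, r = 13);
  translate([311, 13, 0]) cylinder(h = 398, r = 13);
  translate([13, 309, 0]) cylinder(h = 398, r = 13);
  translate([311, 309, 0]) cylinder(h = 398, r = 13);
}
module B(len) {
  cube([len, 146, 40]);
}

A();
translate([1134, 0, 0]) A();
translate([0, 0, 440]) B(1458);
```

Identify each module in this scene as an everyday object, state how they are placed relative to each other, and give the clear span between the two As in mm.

A is a stool. B is a beam. A beam spans the tops of two stools. The clear span between the two stools is 810 mm.

Second stool starts at x = 1134; first ends at x = 324; clear span = 1134 − 324 = 810 mm.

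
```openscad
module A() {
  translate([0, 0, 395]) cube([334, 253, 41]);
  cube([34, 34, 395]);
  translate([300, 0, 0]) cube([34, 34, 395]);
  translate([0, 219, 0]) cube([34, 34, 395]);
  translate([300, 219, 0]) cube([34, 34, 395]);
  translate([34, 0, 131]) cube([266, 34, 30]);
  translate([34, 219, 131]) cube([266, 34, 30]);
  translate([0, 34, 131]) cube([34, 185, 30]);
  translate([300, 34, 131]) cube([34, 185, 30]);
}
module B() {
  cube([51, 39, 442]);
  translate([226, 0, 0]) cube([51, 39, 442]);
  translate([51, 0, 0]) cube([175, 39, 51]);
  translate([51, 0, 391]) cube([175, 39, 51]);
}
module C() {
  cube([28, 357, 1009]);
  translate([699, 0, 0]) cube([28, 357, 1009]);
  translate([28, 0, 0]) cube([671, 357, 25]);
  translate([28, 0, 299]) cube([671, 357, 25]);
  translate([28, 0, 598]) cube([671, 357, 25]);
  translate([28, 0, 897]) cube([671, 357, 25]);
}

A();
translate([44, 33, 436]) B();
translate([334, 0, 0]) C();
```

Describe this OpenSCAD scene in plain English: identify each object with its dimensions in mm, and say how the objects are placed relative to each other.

A is a four-legged stool. The seat is a 334×253×41 mm slab whose top surface is at z = 436 mm; four square legs, each 34×34 mm in cross-section, run from the floor (z = 0) to the underside of the seat, each flush with a corner of the seat. Four stretchers, 34 mm wide and 30 mm tall, connect adjacent legs with their undersides at z = 131 mm, each running between the inner faces of the legs it joins and aligned with the legs' outer faces on the other axis.

B is a picture frame with a 175×340 mm rectangular opening (x by z) and a uniform 51 mm border on every side. Frame depth is 39 mm along y. It is built from two vertical stiles running the full outside height and two horizontal rails spanning the gap between the stiles.

C is a bookshelf 727 mm wide overall, 357 mm deep and 1009 mm tall. The two sides are 28 mm thick vertical panels. 4 horizontal shelves of 25 mm thickness span between the inner faces of the sides; the lowest shelf sits on the floor and shelves are stacked with a clear vertical gap of 274 mm between each pair.

The picture frame is on top of the stool. The bookshelf is against the stool's +x side, with their −y faces flush.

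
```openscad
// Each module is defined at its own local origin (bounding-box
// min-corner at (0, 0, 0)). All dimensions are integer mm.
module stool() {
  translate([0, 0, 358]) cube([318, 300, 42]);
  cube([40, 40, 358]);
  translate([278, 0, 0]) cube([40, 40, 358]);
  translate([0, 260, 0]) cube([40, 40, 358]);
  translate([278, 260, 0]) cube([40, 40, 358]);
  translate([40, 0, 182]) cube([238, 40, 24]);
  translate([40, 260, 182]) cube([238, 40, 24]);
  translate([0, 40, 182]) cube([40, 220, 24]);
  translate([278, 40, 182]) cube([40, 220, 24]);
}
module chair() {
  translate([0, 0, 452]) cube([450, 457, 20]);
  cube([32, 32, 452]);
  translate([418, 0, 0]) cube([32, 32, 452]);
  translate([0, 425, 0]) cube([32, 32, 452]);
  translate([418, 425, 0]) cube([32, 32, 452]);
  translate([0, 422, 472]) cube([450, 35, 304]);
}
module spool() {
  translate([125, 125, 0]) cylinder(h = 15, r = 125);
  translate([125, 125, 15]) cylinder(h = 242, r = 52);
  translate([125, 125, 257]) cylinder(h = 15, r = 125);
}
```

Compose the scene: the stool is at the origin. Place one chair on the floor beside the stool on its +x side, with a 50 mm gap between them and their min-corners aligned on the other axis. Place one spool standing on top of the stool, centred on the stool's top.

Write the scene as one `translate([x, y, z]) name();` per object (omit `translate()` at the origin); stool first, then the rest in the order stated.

stool();
translate([368, 0, 0]) chair();
translate([34, 25, 400]) spool();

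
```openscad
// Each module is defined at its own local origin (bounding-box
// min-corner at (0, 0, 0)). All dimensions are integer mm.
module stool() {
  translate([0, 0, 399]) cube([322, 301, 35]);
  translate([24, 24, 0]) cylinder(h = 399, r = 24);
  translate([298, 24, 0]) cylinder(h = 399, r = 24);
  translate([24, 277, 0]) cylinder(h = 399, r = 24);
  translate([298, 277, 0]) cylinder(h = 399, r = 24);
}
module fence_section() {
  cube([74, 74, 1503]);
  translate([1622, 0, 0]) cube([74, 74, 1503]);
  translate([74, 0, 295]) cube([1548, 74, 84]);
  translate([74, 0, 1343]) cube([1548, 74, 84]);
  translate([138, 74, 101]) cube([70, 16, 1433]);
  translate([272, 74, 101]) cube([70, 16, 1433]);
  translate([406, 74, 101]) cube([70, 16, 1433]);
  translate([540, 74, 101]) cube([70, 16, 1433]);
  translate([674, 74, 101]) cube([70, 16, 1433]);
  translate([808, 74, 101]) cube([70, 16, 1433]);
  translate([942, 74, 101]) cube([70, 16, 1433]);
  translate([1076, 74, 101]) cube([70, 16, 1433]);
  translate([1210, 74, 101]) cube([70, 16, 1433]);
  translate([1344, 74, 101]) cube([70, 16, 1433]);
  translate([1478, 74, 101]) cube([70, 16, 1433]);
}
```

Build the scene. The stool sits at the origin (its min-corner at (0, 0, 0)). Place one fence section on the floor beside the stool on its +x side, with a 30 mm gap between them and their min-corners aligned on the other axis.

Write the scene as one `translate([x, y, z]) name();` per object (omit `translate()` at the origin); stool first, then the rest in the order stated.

stool();
translate([352, 0, 0]) fence_section();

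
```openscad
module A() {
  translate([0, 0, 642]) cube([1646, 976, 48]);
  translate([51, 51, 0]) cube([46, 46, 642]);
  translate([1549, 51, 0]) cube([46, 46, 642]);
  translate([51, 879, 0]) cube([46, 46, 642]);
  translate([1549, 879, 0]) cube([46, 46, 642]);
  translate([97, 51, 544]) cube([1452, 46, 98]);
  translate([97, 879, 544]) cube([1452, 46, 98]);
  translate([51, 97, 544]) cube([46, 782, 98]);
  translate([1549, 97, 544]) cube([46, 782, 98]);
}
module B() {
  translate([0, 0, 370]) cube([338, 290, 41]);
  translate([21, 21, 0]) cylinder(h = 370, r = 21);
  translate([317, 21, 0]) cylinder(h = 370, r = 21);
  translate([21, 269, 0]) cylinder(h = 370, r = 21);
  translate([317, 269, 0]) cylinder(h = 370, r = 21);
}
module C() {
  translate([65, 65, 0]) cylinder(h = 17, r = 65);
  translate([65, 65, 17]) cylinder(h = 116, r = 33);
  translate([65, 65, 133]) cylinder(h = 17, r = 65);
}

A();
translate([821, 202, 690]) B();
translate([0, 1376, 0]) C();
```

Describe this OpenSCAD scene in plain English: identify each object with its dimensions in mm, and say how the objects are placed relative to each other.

A is a table: top 1646 mm (x) × 976 mm (y), 48 mm thick, upper face at z = 690 mm, on four 46×46 mm square legs, each inset 51 mm from the nearest pair of top edges, running from z = 0 to the bottom of the top. Four apron rails, 46 mm thick and 98 mm tall, run between adjacent legs with their top edges flush with the underside of the top and their outer faces flush with the legs' outer faces.

B is a four-legged stool. The seat is a 338×290×41 mm slab whose top surface is at z = 411 mm; four round legs, each 42 mm in diameter, run from the floor (z = 0) to the underside of the seat, each leg's axis is inset half a diameter from the nearest pair of seat edges (so the leg's bounding box is flush with the corner).

C is a spool: two coaxial disc flanges of radius 65 mm and thickness 17 mm, joined by a core cylinder of radius 33 mm and height 116 mm. The lower flange rests on z = 0 and the three cylinders share a vertical axis.

The stool is on top of the table. The spool is on the floor beside the table on its +y side.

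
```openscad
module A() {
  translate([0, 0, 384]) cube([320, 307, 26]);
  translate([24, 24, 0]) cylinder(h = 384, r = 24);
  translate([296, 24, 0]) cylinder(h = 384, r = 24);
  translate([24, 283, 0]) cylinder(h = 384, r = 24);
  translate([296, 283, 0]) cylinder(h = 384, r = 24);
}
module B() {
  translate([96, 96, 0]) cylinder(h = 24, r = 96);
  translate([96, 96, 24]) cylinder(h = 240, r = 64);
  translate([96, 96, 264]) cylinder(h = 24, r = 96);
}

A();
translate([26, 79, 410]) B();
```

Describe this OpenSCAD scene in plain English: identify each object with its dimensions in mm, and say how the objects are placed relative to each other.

A is a simple wooden stool: a rectangular seat 320 mm (x) by 307 mm (y), 26 mm thick, top face at z = 410 mm, on four round legs, each 48 mm in diameter. The legs rest on z = 0, each leg's axis is inset half a diameter from the nearest pair of seat edges (so the leg's bounding box is flush with the corner).

B is a spool: two coaxial disc flanges of radius 96 mm and thickness 24 mm, joined by a core cylinder of radius 64 mm and height 240 mm. The lower flange rests on z = 0 and the three cylinders share a vertical axis.

The spool is on top of the stool.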